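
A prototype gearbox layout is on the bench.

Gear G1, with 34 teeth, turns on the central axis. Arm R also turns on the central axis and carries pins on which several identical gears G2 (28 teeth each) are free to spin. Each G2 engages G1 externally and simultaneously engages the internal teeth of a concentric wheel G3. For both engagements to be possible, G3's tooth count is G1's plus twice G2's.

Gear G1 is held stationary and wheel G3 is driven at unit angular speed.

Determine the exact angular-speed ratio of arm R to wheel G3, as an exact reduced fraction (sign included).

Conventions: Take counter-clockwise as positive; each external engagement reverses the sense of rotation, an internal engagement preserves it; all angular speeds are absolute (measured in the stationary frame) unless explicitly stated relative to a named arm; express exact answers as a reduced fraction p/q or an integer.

45/62

planetary set (34T centre, 28T on arm, 90T internal) — Willis relation
ring teeth: 34 + 2·28 = 90
34(ω_sun−ω_arm) = −90(ω_ring−ω_arm),  ω_sun = 0, ω_ring = 1
34(0−ω_arm) = −90(1−ω_arm)  ⇒  124·ω_arm = 90  ⇒  ω_arm = 45/62
ω_out/ω_in = 45/62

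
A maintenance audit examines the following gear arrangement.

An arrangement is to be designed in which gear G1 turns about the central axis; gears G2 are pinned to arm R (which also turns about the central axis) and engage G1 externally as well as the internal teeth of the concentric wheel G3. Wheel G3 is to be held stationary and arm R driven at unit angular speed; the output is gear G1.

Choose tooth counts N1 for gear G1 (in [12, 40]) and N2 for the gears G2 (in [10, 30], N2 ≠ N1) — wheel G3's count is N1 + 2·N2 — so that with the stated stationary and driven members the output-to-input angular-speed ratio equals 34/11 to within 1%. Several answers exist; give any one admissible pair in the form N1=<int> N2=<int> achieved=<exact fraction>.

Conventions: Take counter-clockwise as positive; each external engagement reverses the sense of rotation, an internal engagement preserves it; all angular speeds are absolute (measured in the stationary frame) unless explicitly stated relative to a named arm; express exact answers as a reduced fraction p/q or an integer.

planetary set to be sized for 34/11 (Willis relation)
Willis with ω_ring = 0: ω_sun/ω_arm = (N1+N3)/N1; set equal to 34/11  ⇒  N3/N1 = 34/11 − 1 = 23/11
N3 = N1 + 2·N2  ⇒  N2/N1 = (N3/N1 − 1)/2 = (23/11 − 1)/2 = 6/11
smallest multiple with N1 ≥ 12 and N2 ≥ 10: k = 2  ⇒  N1 = 2·11 = 22, N2 = 2·6 = 12 (N1 ≤ 40, N2 ≤ 30, N2 ≠ N1 ✓), N3 = 22 + 2·12 = 46
check: (N1+N3)/N1 with N1 = 22, N3 = 46 gives 34/11; |achieved − target| = 0 ≤ 17/550 ✓

N1=22 N2=12 achieved=34/11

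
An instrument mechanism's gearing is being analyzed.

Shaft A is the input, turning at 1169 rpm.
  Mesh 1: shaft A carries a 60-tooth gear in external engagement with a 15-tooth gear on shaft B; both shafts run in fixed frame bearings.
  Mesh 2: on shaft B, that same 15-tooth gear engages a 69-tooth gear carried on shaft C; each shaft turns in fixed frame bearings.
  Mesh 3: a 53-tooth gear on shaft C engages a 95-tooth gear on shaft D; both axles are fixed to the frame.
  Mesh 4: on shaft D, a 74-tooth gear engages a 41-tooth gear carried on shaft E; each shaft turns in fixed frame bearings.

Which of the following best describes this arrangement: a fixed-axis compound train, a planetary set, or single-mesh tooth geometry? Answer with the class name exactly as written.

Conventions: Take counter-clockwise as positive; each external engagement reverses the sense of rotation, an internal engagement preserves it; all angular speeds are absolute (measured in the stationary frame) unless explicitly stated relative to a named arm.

fixed-axis compound train

recognized (5 fixed axles, 4 meshes): fixed-axis compound train
classification: fixed-axis compound train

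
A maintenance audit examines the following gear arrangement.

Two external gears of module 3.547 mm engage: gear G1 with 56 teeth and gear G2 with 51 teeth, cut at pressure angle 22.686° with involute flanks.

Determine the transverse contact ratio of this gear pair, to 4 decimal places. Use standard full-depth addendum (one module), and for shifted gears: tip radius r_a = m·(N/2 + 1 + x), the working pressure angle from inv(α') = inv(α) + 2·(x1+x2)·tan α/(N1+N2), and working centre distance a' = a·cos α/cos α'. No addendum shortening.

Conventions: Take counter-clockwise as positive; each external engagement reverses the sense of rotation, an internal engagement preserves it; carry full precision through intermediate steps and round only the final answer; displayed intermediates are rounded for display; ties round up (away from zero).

recognized (one external pair, fixed centres): single-mesh tooth geometry, m = 3.547, N1 = 56, N2 = 51
base radii: r_b1 = 91.632155, r_b2 = 83.450713
tip radii: r_a1 = 102.863000, r_a2 = 93.995500
no profile shift: α' = α, a' = a
action lengths: √(r_a1²−r_b1²) = 46.736976, √(r_a2²−r_b2²) = 43.256590
base pitch p_b = π·m·cos α = 10.281104
CR = (46.736976 + 43.256590 − 189.764500·sin 22.68600°)/10.281104 = 1.634560
contact ratio ≈ 1.6346

1.6346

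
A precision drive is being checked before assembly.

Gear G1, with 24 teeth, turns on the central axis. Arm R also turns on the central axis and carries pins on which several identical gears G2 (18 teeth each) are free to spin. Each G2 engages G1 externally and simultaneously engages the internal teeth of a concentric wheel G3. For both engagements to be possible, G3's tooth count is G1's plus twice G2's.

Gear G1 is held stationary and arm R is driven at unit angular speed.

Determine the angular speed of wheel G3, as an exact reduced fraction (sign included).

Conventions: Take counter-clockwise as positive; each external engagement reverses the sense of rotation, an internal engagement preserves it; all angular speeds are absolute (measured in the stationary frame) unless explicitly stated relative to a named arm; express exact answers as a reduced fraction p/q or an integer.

class = planetary set [G3 = 24+2·18 = 60; Willis about the carrier]
ring teeth: 24 + 2·18 = 60
24(ω_sun−ω_arm) = −60(ω_ring−ω_arm),  ω_sun = 0, ω_arm = 1
ω_ring = 1 − (24/60)(0−1) = 7/5
exact speed ratio = 7/5

7/5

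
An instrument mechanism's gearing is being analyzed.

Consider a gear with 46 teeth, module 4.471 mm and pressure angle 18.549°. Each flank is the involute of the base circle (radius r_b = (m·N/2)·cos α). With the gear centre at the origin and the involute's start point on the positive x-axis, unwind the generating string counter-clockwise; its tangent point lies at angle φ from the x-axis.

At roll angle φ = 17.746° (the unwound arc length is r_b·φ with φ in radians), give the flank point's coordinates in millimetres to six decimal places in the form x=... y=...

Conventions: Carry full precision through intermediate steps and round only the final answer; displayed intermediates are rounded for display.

class = single-mesh tooth geometry [base-circle involute, m = 4.471, 46T]
pitch radius r_p = m·N/2 = 4.471·46/2 = 102.833000
base radius r_b = r_p·cos α = 102.833000·cos 18.549° = 97.491026
roll angle φ = 17.746° = 0.30972613 rad
x = r_b·(cos φ + φ·sin φ) = 102.055646
y = r_b·(sin φ − φ·cos φ) = 0.956324

x=102.055646 y=0.956324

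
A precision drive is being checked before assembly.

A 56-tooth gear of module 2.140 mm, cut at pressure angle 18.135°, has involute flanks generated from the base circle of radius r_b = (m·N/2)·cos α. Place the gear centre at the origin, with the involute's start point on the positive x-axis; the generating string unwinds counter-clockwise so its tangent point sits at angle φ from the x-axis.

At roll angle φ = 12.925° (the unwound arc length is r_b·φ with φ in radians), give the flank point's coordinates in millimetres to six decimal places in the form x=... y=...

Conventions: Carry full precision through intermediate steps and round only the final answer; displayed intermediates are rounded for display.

single-mesh involute tooth geometry (56T wheel at module 2.140)
pitch radius r_p = m·N/2 = 2.140·56/2 = 59.920000
base radius r_b = r_p·cos α = 59.920000·cos 18.135° = 56.943520
roll angle φ = 12.925° = 0.22558381 rad
x = r_b·(cos φ + φ·sin φ) = 58.374012
y = r_b·(sin φ − φ·cos φ) = 0.216788

x=58.374012 y=0.216788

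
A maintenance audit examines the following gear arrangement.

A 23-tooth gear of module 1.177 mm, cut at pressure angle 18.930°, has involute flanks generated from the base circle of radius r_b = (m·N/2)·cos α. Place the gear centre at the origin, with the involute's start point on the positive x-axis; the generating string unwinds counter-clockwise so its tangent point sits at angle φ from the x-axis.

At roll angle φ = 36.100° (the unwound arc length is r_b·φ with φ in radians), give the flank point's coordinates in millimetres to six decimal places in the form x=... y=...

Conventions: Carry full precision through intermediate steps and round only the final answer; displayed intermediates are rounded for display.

single-mesh involute tooth geometry (23T wheel at module 1.177)
pitch radius r_p = m·N/2 = 1.177·23/2 = 13.535500
base radius r_b = r_p·cos α = 13.535500·cos 18.930° = 12.803441
roll angle φ = 36.100° = 0.63006386 rad
x = r_b·(cos φ + φ·sin φ) = 15.098089
y = r_b·(sin φ − φ·cos φ) = 1.025698

x=15.098089 y=1.025698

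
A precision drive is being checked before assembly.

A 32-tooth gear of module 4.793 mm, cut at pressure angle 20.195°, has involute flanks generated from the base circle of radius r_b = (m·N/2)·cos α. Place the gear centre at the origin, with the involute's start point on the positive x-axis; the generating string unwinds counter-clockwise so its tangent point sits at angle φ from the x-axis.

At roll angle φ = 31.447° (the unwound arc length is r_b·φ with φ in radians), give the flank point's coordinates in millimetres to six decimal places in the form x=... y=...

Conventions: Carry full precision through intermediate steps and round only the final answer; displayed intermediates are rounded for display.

topology: single-mesh involute geometry — m = 4.793, N = 32
pitch radius r_p = m·N/2 = 4.793·32/2 = 76.688000
base radius r_b = r_p·cos α = 76.688000·cos 20.195° = 71.973463
roll angle φ = 31.447° = 0.54885369 rad
x = r_b·(cos φ + φ·sin φ) = 82.011270
y = r_b·(sin φ − φ·cos φ) = 3.848411

x=82.011270 y=3.848411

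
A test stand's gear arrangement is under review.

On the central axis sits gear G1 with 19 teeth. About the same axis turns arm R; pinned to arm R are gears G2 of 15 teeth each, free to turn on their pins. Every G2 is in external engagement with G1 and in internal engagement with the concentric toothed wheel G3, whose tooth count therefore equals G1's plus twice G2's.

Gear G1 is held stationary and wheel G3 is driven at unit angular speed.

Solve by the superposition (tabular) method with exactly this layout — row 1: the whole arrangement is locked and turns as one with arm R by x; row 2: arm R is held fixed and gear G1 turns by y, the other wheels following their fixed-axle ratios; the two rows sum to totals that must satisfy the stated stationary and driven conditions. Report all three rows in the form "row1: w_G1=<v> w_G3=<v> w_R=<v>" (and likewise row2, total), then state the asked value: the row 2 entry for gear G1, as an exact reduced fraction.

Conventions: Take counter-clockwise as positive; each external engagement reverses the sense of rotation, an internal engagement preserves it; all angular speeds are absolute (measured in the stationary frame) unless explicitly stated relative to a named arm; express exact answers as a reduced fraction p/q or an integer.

row1: w_G1=49/68 w_G3=49/68 w_R=49/68
row2: w_G1=-49/68 w_G3=19/68 w_R=0
total: w_G1=0 w_G3=1 w_R=49/68
asked value: -49/68

planetary set (19T centre, 15T on arm, 49T internal) — Willis relation
row 1 (train locked, turned with arm): all members turn x
row 2: sun turns y, ring = −(19/49)·y, arm 0
boundary: total ω_sun = x + y = 0 and total ω_ring = x − (19/49)·y = 1  ⇒  y = -49/68, x = 49/68
row 2 ring = −(19/49)·(-49/68) = 19/68
totals (row 1 + row 2): sun 49/68 + (-49/68) = 0, ring 49/68 + 19/68 = 1, arm 49/68 + 0 = 49/68
asked cell (row2, sun) = -49/68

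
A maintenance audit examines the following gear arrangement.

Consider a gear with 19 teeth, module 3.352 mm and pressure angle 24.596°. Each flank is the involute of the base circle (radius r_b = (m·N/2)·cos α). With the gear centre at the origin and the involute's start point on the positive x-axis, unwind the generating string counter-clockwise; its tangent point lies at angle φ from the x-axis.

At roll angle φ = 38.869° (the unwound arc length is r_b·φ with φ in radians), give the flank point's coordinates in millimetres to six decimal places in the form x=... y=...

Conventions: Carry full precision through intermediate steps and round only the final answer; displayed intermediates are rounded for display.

single-mesh involute tooth geometry (19T wheel at module 3.352)
pitch radius r_p = m·N/2 = 3.352·19/2 = 31.844000
base radius r_b = r_p·cos α = 31.844000·cos 24.596° = 28.954640
roll angle φ = 38.869° = 0.67839203 rad
x = r_b·(cos φ + φ·sin φ) = 34.870137
y = r_b·(sin φ − φ·cos φ) = 2.876862

x=34.870137 y=2.876862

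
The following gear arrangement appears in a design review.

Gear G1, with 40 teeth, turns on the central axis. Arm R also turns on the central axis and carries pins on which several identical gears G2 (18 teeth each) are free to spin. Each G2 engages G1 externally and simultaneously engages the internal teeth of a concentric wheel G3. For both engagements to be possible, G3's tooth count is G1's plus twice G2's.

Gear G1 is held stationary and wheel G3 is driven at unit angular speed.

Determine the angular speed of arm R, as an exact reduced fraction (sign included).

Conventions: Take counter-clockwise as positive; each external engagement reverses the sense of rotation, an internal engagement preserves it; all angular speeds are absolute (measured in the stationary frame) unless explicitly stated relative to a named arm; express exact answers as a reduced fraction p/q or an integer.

19/29

topology: planetary set — G1 40T / G2 18T / G3 76T, arm = carrier (Willis)
ring teeth: 40 + 2·18 = 76
40(ω_sun−ω_arm) = −76(ω_ring−ω_arm),  ω_sun = 0, ω_ring = 1
40(0−ω_arm) = −76(1−ω_arm)  ⇒  116·ω_arm = 76  ⇒  ω_arm = 19/29
exact speed ratio = 19/29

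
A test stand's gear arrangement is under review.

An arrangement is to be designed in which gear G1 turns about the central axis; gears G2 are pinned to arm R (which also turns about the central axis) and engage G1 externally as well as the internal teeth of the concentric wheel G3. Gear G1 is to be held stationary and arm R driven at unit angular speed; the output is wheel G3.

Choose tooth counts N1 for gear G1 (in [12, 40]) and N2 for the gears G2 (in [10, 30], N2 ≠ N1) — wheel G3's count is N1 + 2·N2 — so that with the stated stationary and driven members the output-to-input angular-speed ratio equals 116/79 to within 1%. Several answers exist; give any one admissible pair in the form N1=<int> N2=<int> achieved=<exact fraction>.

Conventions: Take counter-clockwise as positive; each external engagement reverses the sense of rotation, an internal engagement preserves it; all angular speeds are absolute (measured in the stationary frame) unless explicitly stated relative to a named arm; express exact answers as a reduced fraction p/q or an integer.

N1=37 N2=21 achieved=116/79

topology: planetary set — design target 116/79, arm = carrier (Willis)
Willis with ω_sun = 0: ω_ring/ω_arm = (N1+N3)/N3; set equal to 116/79  ⇒  N3/N1 = 1/(116/79 − 1) = 79/37
N3 = N1 + 2·N2  ⇒  N2/N1 = (N3/N1 − 1)/2 = (79/37 − 1)/2 = 21/37
smallest multiple with N1 ≥ 12 and N2 ≥ 10: k = 1  ⇒  N1 = 1·37 = 37, N2 = 1·21 = 21 (N1 ≤ 40, N2 ≤ 30, N2 ≠ N1 ✓), N3 = 37 + 2·21 = 79
check: (N1+N3)/N3 with N1 = 37, N3 = 79 gives 116/79; |achieved − target| = 0 ≤ 29/1975 ✓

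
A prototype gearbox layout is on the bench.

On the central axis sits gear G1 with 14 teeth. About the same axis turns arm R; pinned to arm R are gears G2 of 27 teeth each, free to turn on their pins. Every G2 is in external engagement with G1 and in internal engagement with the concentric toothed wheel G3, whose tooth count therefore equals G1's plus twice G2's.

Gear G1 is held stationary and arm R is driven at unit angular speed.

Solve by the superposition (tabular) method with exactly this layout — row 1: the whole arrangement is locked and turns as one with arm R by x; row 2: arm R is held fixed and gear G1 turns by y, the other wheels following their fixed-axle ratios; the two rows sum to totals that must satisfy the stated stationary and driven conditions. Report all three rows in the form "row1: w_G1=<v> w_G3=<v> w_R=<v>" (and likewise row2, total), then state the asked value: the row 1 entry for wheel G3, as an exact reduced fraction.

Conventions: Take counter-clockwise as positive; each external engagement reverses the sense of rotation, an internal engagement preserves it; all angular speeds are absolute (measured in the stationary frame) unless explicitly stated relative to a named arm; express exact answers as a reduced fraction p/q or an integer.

planetary set (14T centre, 27T on arm, 68T internal) — Willis relation
row 1: whole set turns with the arm by x
superposition row 2 [arm held]: sun y, ring −(14/68)·y, arm 0
boundary: total ω_sun = x + y = 0 and total ω_arm = x = 1  ⇒  y = -1, x = 1
row 2 ring = −(14/68)·(-1) = 7/34
totals (row 1 + row 2): sun 1 + (-1) = 0, ring 1 + 7/34 = 41/34, arm 1 + 0 = 1
asked cell (row1, ring) = 1

row1: w_G1=1 w_G3=1 w_R=1
row2: w_G1=-1 w_G3=7/34 w_R=0
total: w_G1=0 w_G3=41/34 w_R=1
asked value: 1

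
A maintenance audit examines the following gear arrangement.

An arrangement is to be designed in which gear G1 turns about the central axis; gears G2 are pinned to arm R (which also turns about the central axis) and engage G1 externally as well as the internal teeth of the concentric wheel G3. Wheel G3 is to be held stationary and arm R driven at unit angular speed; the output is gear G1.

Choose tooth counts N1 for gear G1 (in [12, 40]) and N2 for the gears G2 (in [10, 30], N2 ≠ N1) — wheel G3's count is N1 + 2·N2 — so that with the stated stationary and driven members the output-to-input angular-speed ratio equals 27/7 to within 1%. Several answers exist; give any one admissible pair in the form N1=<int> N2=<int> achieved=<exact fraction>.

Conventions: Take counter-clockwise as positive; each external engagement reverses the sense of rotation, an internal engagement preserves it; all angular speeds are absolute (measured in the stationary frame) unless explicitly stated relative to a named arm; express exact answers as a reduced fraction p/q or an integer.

N1=14 N2=13 achieved=27/7

topology: planetary set — design target 27/7, arm = carrier (Willis)
Willis with ω_ring = 0: ω_sun/ω_arm = (N1+N3)/N1; set equal to 27/7  ⇒  N3/N1 = 27/7 − 1 = 20/7
N3 = N1 + 2·N2  ⇒  N2/N1 = (N3/N1 − 1)/2 = (20/7 − 1)/2 = 13/14
smallest multiple with N1 ≥ 12 and N2 ≥ 10: k = 1  ⇒  N1 = 1·14 = 14, N2 = 1·13 = 13 (N1 ≤ 40, N2 ≤ 30, N2 ≠ N1 ✓), N3 = 14 + 2·13 = 40
check: (N1+N3)/N1 with N1 = 14, N3 = 40 gives 27/7; |achieved − target| = 0 ≤ 27/700 ✓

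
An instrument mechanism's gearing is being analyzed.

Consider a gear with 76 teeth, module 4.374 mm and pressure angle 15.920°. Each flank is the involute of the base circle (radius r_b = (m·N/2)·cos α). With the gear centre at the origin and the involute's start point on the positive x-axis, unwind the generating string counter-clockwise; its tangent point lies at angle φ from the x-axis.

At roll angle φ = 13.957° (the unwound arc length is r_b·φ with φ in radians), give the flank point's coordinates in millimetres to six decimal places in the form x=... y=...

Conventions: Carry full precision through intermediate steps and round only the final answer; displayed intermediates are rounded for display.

x=164.509194 y=0.765571

recognized (one wheel, involute flank): single-mesh tooth geometry, m = 4.374, N = 76
pitch radius r_p = m·N/2 = 4.374·76/2 = 166.212000
base radius r_b = r_p·cos α = 166.212000·cos 15.920° = 159.837042
roll angle φ = 13.957° = 0.24359560 rad
x = r_b·(cos φ + φ·sin φ) = 164.509194
y = r_b·(sin φ − φ·cos φ) = 0.765571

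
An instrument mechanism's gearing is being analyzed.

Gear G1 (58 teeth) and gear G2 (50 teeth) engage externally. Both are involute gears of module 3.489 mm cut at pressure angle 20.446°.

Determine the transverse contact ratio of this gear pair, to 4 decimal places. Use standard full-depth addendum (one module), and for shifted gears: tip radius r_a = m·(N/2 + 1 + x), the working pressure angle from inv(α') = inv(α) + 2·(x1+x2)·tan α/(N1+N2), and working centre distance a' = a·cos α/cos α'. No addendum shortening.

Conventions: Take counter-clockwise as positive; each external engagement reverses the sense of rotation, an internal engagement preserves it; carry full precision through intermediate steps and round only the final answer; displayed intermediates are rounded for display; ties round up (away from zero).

class = single-mesh tooth geometry [involute pair 58T × 50T, m = 3.489]
base radii: r_b1 = 94.806783, r_b2 = 81.729985
tip radii: r_a1 = 104.670000, r_a2 = 90.714000
no profile shift: α' = α, a' = a
action lengths: √(r_a1²−r_b1²) = 44.356317, √(r_a2²−r_b2²) = 39.360378
base pitch p_b = π·m·cos α = 10.270493
CR = (44.356317 + 39.360378 − 188.406000·sin 20.44600°)/10.270493 = 1.743040
contact ratio ≈ 1.7430

1.7430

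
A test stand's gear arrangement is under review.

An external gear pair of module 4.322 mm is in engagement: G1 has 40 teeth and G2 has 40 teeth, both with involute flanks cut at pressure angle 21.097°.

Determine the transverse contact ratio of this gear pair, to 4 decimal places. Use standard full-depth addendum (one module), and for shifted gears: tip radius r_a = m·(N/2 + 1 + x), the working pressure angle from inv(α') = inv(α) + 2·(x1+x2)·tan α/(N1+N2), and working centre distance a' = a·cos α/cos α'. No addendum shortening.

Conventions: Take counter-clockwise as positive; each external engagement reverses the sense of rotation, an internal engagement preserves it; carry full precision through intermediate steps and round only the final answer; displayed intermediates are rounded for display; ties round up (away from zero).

topology: single-mesh involute geometry — m = 4.322, 40T/40T pair
base radii: r_b1 = 80.646133, r_b2 = 80.646133
tip radii: r_a1 = 90.762000, r_a2 = 90.762000
no profile shift: α' = α, a' = a
action lengths: √(r_a1²−r_b1²) = 41.640628, √(r_a2²−r_b2²) = 41.640628
base pitch p_b = π·m·cos α = 12.667865
CR = (41.640628 + 41.640628 − 172.880000·sin 21.09700°)/12.667865 = 1.661958
contact ratio ≈ 1.6620

1.6620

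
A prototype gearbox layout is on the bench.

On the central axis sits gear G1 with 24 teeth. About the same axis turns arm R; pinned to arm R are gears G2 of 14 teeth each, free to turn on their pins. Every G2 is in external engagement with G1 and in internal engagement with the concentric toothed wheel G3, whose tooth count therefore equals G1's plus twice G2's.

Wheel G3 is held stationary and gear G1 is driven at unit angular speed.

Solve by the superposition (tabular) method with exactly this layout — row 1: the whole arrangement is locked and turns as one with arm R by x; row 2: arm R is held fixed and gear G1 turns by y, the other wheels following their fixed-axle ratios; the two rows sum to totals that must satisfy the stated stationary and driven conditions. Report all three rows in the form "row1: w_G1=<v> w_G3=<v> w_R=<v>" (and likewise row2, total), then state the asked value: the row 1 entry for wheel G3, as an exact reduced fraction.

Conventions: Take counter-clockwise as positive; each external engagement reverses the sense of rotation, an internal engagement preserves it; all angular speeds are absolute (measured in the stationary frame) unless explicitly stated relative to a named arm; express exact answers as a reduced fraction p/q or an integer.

row1: w_G1=6/19 w_G3=6/19 w_R=6/19
row2: w_G1=13/19 w_G3=-6/19 w_R=0
total: w_G1=1 w_G3=0 w_R=6/19
asked value: 6/19

class = planetary set [G3 = 24+2·14 = 52; Willis about the carrier]
row 1: whole set turns with the arm by x
row 2 (arm held, sun turns y): ω_ring = −(24/52)·y, ω_arm = 0
boundary: total ω_ring = x − (24/52)·y = 0 and total ω_sun = x + y = 1  ⇒  y = 13/19, x = 6/19
row 2 ring = −(24/52)·13/19 = -6/19
totals (row 1 + row 2): sun 6/19 + 13/19 = 1, ring 6/19 + (-6/19) = 0, arm 6/19 + 0 = 6/19
asked cell (row1, ring) = 6/19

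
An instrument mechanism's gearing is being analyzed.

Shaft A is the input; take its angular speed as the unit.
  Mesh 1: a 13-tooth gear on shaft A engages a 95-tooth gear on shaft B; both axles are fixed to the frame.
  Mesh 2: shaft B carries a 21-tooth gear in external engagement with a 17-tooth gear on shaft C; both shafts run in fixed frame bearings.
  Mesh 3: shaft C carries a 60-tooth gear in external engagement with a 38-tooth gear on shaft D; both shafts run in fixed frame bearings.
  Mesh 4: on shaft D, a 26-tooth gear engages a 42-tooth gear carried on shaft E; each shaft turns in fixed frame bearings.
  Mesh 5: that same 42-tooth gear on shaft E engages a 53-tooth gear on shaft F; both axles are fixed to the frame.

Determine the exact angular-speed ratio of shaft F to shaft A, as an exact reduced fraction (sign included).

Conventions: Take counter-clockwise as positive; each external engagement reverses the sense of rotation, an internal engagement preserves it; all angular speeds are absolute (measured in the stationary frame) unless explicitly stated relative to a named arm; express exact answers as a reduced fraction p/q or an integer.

-42588/325261

class = fixed-axis compound train [5 meshes; 5 ratios multiply, 5 sense flips]
mesh 1 [13T→95T]: running ratio 13/95, sense −
mesh 2 [21T→17T]: running ratio 273/1615, sense +
mesh 3 [60T→38T]: running ratio 1638/6137, sense −
mesh 4 [26T→42T]: running ratio 1014/6137, sense +
mesh 5 [42T→53T]: running ratio 42588/325261, sense −
ω_out/ω_in = -42588/325261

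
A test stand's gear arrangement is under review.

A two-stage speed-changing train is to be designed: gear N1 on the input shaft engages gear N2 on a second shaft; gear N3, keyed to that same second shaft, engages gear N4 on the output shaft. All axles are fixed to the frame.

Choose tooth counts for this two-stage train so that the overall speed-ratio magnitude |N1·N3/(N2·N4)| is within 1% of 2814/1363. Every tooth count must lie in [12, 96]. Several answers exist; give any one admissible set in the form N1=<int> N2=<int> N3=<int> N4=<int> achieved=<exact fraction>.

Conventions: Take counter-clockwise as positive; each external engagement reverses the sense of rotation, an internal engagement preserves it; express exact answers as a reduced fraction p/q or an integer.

N1=42 N2=29 N3=67 N4=47 achieved=2814/1363

topology: fixed-axis compound train — 2 stages, target 2814/1363
target = 2814/1363 in lowest terms: an exact hit needs N1·N3 = k·2814 and N2·N4 = k·1363 for one integer k, every count in [12, 96]; additionally prefer no 1:1 stage (N1 ≠ N2, N3 ≠ N4)
k = 1: N1·N3 = 2814 = 42·67, N2·N4 = 1363 = 29·47
achieved = 42·67/(29·47) = 2814/1363; |achieved − target| = 0 ≤ 1407/68150 ✓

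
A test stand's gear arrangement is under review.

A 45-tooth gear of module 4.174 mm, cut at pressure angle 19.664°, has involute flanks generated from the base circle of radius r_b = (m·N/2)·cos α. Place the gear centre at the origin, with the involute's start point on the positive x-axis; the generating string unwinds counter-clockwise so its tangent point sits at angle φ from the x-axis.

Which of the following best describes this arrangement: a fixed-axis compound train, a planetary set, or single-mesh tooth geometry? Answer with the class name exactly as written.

single-mesh tooth geometry

single-mesh involute tooth geometry (45T wheel at module 4.174)
classification: single-mesh tooth geometry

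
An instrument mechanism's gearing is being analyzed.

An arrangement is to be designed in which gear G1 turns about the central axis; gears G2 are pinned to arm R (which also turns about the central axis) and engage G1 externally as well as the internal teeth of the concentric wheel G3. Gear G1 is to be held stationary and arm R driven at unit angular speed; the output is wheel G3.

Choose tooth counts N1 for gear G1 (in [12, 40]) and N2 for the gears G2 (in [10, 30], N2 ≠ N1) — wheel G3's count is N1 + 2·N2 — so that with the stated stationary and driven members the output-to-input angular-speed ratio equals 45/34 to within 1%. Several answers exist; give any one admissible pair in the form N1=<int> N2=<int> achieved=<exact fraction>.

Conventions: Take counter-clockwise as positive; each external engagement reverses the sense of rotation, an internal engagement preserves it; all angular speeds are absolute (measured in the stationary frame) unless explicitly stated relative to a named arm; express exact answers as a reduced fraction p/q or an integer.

planetary set to be sized for 45/34 (Willis relation)
Willis with ω_sun = 0: ω_ring/ω_arm = (N1+N3)/N3; set equal to 45/34  ⇒  N3/N1 = 1/(45/34 − 1) = 34/11
N3 = N1 + 2·N2  ⇒  N2/N1 = (N3/N1 − 1)/2 = (34/11 − 1)/2 = 23/22
smallest multiple with N1 ≥ 12 and N2 ≥ 10: k = 1  ⇒  N1 = 1·22 = 22, N2 = 1·23 = 23 (N1 ≤ 40, N2 ≤ 30, N2 ≠ N1 ✓), N3 = 22 + 2·23 = 68
check: (N1+N3)/N3 with N1 = 22, N3 = 68 gives 45/34; |achieved − target| = 0 ≤ 9/680 ✓

N1=22 N2=23 achieved=45/34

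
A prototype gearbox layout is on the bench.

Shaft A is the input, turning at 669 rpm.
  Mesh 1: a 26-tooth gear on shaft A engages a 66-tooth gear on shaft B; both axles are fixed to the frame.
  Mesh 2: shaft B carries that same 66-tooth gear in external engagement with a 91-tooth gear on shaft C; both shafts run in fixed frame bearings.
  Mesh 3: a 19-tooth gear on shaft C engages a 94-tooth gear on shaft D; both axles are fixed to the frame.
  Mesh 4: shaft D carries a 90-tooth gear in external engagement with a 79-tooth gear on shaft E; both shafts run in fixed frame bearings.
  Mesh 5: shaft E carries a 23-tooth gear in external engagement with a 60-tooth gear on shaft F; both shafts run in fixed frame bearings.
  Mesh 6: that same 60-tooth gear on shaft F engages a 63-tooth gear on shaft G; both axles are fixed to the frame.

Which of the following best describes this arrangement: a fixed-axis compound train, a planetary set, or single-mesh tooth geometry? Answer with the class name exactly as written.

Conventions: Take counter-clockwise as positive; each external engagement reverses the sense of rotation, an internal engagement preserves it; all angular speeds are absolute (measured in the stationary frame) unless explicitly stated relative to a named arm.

fixed-axis compound train

recognized (7 fixed axles, 6 meshes): fixed-axis compound train
classification: fixed-axis compound train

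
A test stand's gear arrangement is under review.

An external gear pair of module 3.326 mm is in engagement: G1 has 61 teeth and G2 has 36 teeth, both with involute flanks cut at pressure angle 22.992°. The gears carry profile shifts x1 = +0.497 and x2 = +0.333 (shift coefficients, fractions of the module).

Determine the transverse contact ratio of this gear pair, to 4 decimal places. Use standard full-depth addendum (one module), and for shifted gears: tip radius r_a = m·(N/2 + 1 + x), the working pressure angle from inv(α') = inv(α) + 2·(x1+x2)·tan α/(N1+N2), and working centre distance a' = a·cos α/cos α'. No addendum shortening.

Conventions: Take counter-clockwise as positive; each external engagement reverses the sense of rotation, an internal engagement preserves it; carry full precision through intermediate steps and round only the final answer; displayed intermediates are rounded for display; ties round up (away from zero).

1.5245

topology: single-mesh involute geometry — m = 3.326, 61T/36T pair
base radii: r_b1 = 93.384307, r_b2 = 55.112050
tip radii: r_a1 = 106.422022, r_a2 = 64.301558
inv(α') = inv(22.992°) + 2·(+0.497+0.333)·tan α/(61+36) = 0.03028533  ⇒  α' = 25.08138°
a' = a·cos α / cos α' = 161.3110·cos 22.992°/cos 25.08138° = 163.956356
action lengths: √(r_a1²−r_b1²) = 51.039376, √(r_a2²−r_b2²) = 33.126308
base pitch p_b = π·m·cos α = 9.618867
CR = (51.039376 + 33.126308 − 163.956356·sin 25.08138°)/9.618867 = 1.524478
contact ratio ≈ 1.5245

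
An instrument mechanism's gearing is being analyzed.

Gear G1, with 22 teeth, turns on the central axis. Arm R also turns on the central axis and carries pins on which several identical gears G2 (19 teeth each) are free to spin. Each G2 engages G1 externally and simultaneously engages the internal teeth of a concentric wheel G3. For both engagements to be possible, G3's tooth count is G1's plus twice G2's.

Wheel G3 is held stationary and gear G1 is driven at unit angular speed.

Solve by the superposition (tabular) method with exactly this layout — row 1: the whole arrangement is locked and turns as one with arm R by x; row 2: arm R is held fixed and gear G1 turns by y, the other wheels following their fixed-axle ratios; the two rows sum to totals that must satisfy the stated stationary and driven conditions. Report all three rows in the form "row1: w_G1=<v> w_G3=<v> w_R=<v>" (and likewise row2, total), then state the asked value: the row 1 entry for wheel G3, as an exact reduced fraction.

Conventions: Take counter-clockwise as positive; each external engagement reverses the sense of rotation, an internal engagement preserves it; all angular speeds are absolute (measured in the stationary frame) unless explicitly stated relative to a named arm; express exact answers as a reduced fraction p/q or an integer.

row1: w_G1=11/41 w_G3=11/41 w_R=11/41
row2: w_G1=30/41 w_G3=-11/41 w_R=0
total: w_G1=1 w_G3=0 w_R=11/41
asked value: 11/41

class = planetary set [G3 = 22+2·19 = 60; Willis about the carrier]
superposition row 1 [locked train]: every member turns x
row 2 — arm fixed, fixed-axis ratios: sun y, ring −(22/60)·y, arm 0
boundary: total ω_ring = x − (22/60)·y = 0 and total ω_sun = x + y = 1  ⇒  y = 30/41, x = 11/41
row 2 ring = −(22/60)·30/41 = -11/41
totals (row 1 + row 2): sun 11/41 + 30/41 = 1, ring 11/41 + (-11/41) = 0, arm 11/41 + 0 = 11/41
asked cell (row1, ring) = 11/41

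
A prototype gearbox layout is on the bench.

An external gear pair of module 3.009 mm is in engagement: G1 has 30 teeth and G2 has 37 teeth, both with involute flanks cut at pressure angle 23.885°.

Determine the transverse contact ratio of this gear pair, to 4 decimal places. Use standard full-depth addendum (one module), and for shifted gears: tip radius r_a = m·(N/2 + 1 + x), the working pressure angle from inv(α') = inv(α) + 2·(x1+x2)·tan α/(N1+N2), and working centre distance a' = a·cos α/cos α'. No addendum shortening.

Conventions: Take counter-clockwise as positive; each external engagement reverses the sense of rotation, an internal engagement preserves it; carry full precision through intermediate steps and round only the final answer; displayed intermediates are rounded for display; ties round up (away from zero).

class = single-mesh tooth geometry [involute pair 30T × 37T, m = 3.009]
base radii: r_b1 = 41.269638, r_b2 = 50.899220
tip radii: r_a1 = 48.144000, r_a2 = 58.675500
no profile shift: α' = α, a' = a
action lengths: √(r_a1²−r_b1²) = 24.792372, √(r_a2²−r_b2²) = 29.190472
base pitch p_b = π·m·cos α = 8.643493
CR = (24.792372 + 29.190472 − 100.801500·sin 23.88500°)/8.643493 = 1.523469
contact ratio ≈ 1.5235

1.5235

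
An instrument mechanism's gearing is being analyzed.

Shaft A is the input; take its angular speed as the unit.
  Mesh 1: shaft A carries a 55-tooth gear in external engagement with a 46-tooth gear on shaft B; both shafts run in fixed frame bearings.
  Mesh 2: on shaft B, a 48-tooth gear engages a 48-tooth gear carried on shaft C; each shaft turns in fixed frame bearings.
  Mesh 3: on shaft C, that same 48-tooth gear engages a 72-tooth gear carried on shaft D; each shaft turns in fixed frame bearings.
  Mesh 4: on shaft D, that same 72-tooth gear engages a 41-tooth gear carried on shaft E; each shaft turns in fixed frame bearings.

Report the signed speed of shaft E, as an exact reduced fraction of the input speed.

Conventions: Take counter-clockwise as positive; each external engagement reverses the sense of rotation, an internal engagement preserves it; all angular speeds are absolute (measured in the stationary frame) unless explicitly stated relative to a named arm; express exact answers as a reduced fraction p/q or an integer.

4-mesh fixed-axis compound train (all bearings frame-fixed)
mesh 1 [55T→46T]: |ω|/ω_in = 1×55/46 = 55/46, sense flips to −
mesh 2 [48T→48T]: |ω|/ω_in = (55/46)×48/48 = 55/46, sense flips to +
mesh 3 [48T→72T]: |ω|/ω_in = (55/46)×48/72 = 55/69, sense flips to −
mesh 4 [72T→41T]: |ω|/ω_in = (55/69)×72/41 = 1320/943, sense flips to +
signed output speed (× input speed) = 1320/943

1320/943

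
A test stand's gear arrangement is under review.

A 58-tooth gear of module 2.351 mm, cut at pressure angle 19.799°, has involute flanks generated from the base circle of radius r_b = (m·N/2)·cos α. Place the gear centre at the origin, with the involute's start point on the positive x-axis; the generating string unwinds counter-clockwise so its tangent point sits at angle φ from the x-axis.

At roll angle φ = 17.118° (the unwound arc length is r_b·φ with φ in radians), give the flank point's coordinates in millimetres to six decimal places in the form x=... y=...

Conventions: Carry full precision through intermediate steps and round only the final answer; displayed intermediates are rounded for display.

x=66.948124 y=0.565166

topology: single-mesh involute geometry — m = 2.351, N = 58
pitch radius r_p = m·N/2 = 2.351·58/2 = 68.179000
base radius r_b = r_p·cos α = 68.179000·cos 19.799° = 64.148713
roll angle φ = 17.118° = 0.29876546 rad
x = r_b·(cos φ + φ·sin φ) = 66.948124
y = r_b·(sin φ − φ·cos φ) = 0.565166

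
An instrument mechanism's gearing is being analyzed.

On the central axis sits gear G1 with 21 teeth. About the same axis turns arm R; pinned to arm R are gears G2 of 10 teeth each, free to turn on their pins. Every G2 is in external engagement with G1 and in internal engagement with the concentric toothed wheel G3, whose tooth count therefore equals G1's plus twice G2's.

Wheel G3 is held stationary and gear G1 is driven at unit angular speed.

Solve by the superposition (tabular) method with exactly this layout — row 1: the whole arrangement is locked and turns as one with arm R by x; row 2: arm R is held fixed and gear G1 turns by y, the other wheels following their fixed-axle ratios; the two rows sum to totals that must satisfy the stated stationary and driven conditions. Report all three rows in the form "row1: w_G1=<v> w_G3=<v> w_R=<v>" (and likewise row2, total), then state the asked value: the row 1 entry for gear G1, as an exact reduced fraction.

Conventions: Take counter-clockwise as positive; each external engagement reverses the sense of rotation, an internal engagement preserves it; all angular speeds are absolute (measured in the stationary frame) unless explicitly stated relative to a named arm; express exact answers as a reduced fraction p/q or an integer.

planetary set (21T centre, 10T on arm, 41T internal) — Willis relation
row 1: whole set turns with the arm by x
row 2: sun turns y, ring = −(21/41)·y, arm 0
boundary: total ω_ring = x − (21/41)·y = 0 and total ω_sun = x + y = 1  ⇒  y = 41/62, x = 21/62
row 2 ring = −(21/41)·41/62 = -21/62
totals (row 1 + row 2): sun 21/62 + 41/62 = 1, ring 21/62 + (-21/62) = 0, arm 21/62 + 0 = 21/62
asked cell (row1, sun) = 21/62

row1: w_G1=21/62 w_G3=21/62 w_R=21/62
row2: w_G1=41/62 w_G3=-21/62 w_R=0
total: w_G1=1 w_G3=0 w_R=21/62
asked value: 21/62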